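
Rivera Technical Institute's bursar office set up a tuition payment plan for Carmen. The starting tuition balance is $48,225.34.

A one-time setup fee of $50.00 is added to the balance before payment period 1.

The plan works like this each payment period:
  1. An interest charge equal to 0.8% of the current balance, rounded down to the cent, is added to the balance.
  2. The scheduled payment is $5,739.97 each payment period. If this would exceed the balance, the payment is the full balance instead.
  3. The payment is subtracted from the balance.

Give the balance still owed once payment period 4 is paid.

$26,601.90

Payment period 1: $48,275.34 +$386.20 interest = $48,661.54; pay $5,739.97 → $42,921.57
Payment period 2: $42,921.57 +$343.37 interest = $43,264.94; pay $5,739.97 → $37,524.97
Payment period 3: $37,524.97 +$300.19 interest = $37,825.16; pay $5,739.97 → $32,085.19
Payment period 4: $32,085.19 +$256.68 interest = $32,341.87; pay $5,739.97 → $26,601.90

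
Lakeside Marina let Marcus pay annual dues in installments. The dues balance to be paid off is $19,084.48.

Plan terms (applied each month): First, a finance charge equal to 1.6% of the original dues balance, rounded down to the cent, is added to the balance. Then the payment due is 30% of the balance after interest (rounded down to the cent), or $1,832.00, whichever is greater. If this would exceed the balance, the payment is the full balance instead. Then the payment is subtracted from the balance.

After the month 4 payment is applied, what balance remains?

$5,123.61

# | Opening | Interest | Payment | End bal
1 | $19,084.48 | $305.35 | $5,816.94 | $13,572.89
2 | $13,572.89 | $305.35 | $4,163.47 | $9,714.77
3 | $9,714.77 | $305.35 | $3,006.03 | $7,014.09
4 | $7,014.09 | $305.35 | $2,195.83 | $5,123.61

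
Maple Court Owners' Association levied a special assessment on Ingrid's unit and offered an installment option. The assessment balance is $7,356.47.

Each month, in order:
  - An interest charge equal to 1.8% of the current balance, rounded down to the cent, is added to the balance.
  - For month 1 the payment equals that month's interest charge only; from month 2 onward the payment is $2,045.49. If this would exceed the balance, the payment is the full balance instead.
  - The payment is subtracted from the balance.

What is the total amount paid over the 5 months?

$7,809.42

# | Opening | Interest | Payment | End bal
1 | $7,356.47 | $132.41 | $132.41 | $7,356.47
2 | $7,356.47 | $132.41 | $2,045.49 | $5,443.39
3 | $5,443.39 | $97.98 | $2,045.49 | $3,495.88
4 | $3,495.88 | $62.92 | $2,045.49 | $1,513.31
5 | $1,513.31 | $27.23 | $1,540.54 | $0.00
Total paid: $7,809.42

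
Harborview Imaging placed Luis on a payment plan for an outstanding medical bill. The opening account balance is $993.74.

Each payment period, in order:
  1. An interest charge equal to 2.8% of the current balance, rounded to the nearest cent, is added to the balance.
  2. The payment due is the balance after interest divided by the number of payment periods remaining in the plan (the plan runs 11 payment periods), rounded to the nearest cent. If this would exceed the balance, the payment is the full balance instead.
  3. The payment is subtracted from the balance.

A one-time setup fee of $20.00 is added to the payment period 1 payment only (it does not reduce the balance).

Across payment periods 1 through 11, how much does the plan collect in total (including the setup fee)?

# | Opening | Interest | Payment | Fee | End bal
1 | $993.74 | $27.82 | $92.87 | $20.00 | $928.69
2 | $928.69 | $26.00 | $95.47 | — | $859.22
3 | $859.22 | $24.06 | $98.14 | — | $785.14
4 | $785.14 | $21.98 | $100.89 | — | $706.23
5 | $706.23 | $19.77 | $103.71 | — | $622.29
6 | $622.29 | $17.42 | $106.62 | — | $533.09
7 | $533.09 | $14.93 | $109.60 | — | $438.42
8 | $438.42 | $12.28 | $112.68 | — | $338.02
9 | $338.02 | $9.46 | $115.83 | — | $231.65
10 | $231.65 | $6.49 | $119.07 | — | $119.07
11 | $119.07 | $3.33 | $122.40 | — | $0.00
Total paid: $1,197.28

$1,197.28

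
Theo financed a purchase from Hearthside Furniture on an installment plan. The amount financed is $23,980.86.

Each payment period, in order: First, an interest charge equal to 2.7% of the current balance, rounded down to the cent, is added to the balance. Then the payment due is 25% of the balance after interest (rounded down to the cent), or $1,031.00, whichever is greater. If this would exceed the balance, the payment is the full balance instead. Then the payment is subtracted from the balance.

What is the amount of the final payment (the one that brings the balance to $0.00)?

$1,028.04

Payment period 1: $23,980.86 +$647.48 interest = $24,628.34; pay $6,157.08 → $18,471.26
Payment period 2: $18,471.26 +$498.72 interest = $18,969.98; pay $4,742.49 → $14,227.49
Payment period 3: $14,227.49 +$384.14 interest = $14,611.63; pay $3,652.90 → $10,958.73
Payment period 4: $10,958.73 +$295.88 interest = $11,254.61; pay $2,813.65 → $8,440.96
Payment period 5: $8,440.96 +$227.90 interest = $8,668.86; pay $2,167.21 → $6,501.65
Payment period 6: $6,501.65 +$175.54 interest = $6,677.19; pay $1,669.29 → $5,007.90
Payment period 7: $5,007.90 +$135.21 interest = $5,143.11; pay $1,285.77 → $3,857.34
Payment period 8: $3,857.34 +$104.14 interest = $3,961.48; pay $1,031.00 → $2,930.48
Payment period 9: $2,930.48 +$79.12 interest = $3,009.60; pay $1,031.00 → $1,978.60
Payment period 10: $1,978.60 +$53.42 interest = $2,032.02; pay $1,031.00 → $1,001.02
Payment period 11: $1,001.02 +$27.02 interest = $1,028.04; pay $1,028.04 → $0.00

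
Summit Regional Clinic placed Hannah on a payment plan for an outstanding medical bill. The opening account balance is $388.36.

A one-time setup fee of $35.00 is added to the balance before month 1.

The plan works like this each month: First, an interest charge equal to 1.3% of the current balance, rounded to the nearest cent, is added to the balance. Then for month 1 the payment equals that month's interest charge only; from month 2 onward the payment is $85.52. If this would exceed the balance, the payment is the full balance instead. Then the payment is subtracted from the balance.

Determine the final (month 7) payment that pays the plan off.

$12.90

# | Opening | Interest | Payment | End bal
1 | $423.36 | $5.50 | $5.50 | $423.36
2 | $423.36 | $5.50 | $85.52 | $343.34
3 | $343.34 | $4.46 | $85.52 | $262.28
4 | $262.28 | $3.41 | $85.52 | $180.17
5 | $180.17 | $2.34 | $85.52 | $96.99
6 | $96.99 | $1.26 | $85.52 | $12.73
7 | $12.73 | $0.17 | $12.90 | $0.00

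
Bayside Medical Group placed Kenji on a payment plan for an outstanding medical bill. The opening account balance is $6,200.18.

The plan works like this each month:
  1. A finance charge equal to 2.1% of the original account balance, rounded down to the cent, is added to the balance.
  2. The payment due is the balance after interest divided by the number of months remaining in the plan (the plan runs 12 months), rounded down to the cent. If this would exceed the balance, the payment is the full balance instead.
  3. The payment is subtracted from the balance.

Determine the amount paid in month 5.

$583.13

Month 1: opening $6,200.18; interest $130.20 → $6,330.38; payment $527.53; balance $5,802.85
Month 2: opening $5,802.85; interest $130.20 → $5,933.05; payment $539.36; balance $5,393.69
Month 3: opening $5,393.69; interest $130.20 → $5,523.89; payment $552.38; balance $4,971.51
Month 4: opening $4,971.51; interest $130.20 → $5,101.71; payment $566.85; balance $4,534.86
Month 5: opening $4,534.86; interest $130.20 → $4,665.06; payment $583.13; balance $4,081.93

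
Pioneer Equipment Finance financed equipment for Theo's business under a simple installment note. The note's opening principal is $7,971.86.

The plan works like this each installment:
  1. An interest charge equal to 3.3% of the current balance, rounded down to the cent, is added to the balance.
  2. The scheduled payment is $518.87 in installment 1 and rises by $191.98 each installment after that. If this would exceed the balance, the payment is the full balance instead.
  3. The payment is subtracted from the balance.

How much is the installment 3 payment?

Installment 1: $7,971.86 +$263.07 interest = $8,234.93; pay $518.87 → $7,716.06
Installment 2: $7,716.06 +$254.62 interest = $7,970.68; pay $710.85 → $7,259.83
Installment 3: $7,259.83 +$239.57 interest = $7,499.40; pay $902.83 → $6,596.57

$902.83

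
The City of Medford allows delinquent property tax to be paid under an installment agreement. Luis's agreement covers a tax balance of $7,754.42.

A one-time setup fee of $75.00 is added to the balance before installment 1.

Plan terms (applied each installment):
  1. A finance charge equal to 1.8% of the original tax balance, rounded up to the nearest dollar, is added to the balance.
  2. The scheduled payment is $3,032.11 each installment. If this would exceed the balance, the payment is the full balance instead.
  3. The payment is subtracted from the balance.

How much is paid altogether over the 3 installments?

Installment 1: $7,829.42 +$140.00 interest = $7,969.42; pay $3,032.11 → $4,937.31
Installment 2: $4,937.31 +$140.00 interest = $5,077.31; pay $3,032.11 → $2,045.20
Installment 3: $2,045.20 +$140.00 interest = $2,185.20; pay $2,185.20 → $0.00
Total paid: $8,249.42

$8,249.42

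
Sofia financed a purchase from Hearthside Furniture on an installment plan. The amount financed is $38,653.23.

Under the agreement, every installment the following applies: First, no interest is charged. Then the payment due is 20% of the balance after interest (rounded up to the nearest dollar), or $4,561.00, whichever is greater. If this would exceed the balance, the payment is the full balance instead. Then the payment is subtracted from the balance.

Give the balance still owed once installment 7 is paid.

Installment 1: opening $38,653.23; payment $7,731.00; balance $30,922.23
Installment 2: opening $30,922.23; payment $6,185.00; balance $24,737.23
Installment 3: opening $24,737.23; payment $4,948.00; balance $19,789.23
Installment 4: opening $19,789.23; payment $4,561.00; balance $15,228.23
Installment 5: opening $15,228.23; payment $4,561.00; balance $10,667.23
Installment 6: opening $10,667.23; payment $4,561.00; balance $6,106.23
Installment 7: opening $6,106.23; payment $4,561.00; balance $1,545.23

$1,545.23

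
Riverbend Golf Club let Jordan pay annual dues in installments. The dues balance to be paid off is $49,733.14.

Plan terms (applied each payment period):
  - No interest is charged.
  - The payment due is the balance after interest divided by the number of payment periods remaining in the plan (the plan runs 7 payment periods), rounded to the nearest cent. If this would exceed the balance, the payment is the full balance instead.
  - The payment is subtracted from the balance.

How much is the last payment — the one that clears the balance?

Payment period 1: opening $49,733.14; payment $7,104.73; balance $42,628.41
Payment period 2: opening $42,628.41; payment $7,104.74; balance $35,523.67
Payment period 3: opening $35,523.67; payment $7,104.73; balance $28,418.94
Payment period 4: opening $28,418.94; payment $7,104.74; balance $21,314.20
Payment period 5: opening $21,314.20; payment $7,104.73; balance $14,209.47
Payment period 6: opening $14,209.47; payment $7,104.74; balance $7,104.73
Payment period 7: opening $7,104.73; payment $7,104.73; balance $0.00

$7,104.73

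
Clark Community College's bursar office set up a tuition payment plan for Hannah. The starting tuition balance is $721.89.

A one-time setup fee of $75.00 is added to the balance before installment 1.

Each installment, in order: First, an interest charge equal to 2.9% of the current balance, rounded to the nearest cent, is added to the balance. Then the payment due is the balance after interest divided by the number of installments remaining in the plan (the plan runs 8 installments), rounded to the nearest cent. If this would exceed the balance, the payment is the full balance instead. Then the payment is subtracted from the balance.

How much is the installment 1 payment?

Installment 1: opening $796.89; interest $23.11 → $820.00; payment $102.50; balance $717.50

$102.50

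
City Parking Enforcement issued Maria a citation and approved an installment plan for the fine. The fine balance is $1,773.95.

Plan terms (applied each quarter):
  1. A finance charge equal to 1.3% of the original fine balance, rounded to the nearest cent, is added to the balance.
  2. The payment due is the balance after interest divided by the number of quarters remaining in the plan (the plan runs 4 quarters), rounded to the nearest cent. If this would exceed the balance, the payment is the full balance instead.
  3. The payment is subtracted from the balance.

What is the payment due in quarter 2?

Quarter 1: $1,773.95 +$23.06 interest = $1,797.01; pay $449.25 → $1,347.76
Quarter 2: $1,347.76 +$23.06 interest = $1,370.82; pay $456.94 → $913.88

$456.94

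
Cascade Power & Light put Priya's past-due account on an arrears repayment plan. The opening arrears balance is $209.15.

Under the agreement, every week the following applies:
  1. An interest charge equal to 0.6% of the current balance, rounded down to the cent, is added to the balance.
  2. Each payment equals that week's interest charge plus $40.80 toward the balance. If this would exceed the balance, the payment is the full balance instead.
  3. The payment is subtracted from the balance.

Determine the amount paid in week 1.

# | Opening | Interest | Payment | End bal
1 | $209.15 | $1.25 | $42.05 | $168.35

$42.05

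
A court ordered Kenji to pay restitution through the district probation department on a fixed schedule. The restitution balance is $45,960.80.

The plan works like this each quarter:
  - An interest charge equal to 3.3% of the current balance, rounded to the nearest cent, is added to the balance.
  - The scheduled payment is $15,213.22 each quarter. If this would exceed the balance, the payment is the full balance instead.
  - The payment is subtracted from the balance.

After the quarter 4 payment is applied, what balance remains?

Quarter 1: $45,960.80 +$1,516.71 interest = $47,477.51; pay $15,213.22 → $32,264.29
Quarter 2: $32,264.29 +$1,064.72 interest = $33,329.01; pay $15,213.22 → $18,115.79
Quarter 3: $18,115.79 +$597.82 interest = $18,713.61; pay $15,213.22 → $3,500.39
Quarter 4: $3,500.39 +$115.51 interest = $3,615.90; pay $3,615.90 → $0.00

$0.00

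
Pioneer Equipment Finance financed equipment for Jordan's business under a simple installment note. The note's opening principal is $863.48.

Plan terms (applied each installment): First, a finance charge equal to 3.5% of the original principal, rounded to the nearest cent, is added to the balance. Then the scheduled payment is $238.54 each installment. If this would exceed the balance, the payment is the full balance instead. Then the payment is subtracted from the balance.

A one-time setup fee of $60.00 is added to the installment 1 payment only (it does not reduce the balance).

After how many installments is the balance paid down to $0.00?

Installment 1: $863.48 +$30.22 interest = $893.70; pay $238.54 (+ $60.00 fee) → $655.16
Installment 2: $655.16 +$30.22 interest = $685.38; pay $238.54 → $446.84
Installment 3: $446.84 +$30.22 interest = $477.06; pay $238.54 → $238.52
Installment 4: $238.52 +$30.22 interest = $268.74; pay $238.54 → $30.20
Installment 5: $30.20 +$30.22 interest = $60.42; pay $60.42 → $0.00
Balance reaches $0.00 in installment 5.

5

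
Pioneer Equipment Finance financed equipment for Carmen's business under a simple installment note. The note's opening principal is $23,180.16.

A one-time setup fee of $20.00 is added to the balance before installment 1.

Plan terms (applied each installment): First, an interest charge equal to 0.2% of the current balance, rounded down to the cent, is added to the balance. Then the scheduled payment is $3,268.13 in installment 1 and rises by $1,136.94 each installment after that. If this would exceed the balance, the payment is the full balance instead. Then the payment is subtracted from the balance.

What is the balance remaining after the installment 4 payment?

Installment 1: $23,200.16 +$46.40 interest = $23,246.56; pay $3,268.13 → $19,978.43
Installment 2: $19,978.43 +$39.95 interest = $20,018.38; pay $4,405.07 → $15,613.31
Installment 3: $15,613.31 +$31.22 interest = $15,644.53; pay $5,542.01 → $10,102.52
Installment 4: $10,102.52 +$20.20 interest = $10,122.72; pay $6,678.95 → $3,443.77

$3,443.77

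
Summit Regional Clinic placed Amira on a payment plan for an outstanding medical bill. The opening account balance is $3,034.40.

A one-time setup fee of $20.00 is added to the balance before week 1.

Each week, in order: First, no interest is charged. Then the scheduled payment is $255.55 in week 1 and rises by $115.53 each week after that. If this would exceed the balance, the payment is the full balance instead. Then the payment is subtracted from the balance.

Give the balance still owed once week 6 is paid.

$0.00

Week 1: opening $3,054.40; payment $255.55; balance $2,798.85
Week 2: opening $2,798.85; payment $371.08; balance $2,427.77
Week 3: opening $2,427.77; payment $486.61; balance $1,941.16
Week 4: opening $1,941.16; payment $602.14; balance $1,339.02
Week 5: opening $1,339.02; payment $717.67; balance $621.35
Week 6: opening $621.35; payment $621.35; balance $0.00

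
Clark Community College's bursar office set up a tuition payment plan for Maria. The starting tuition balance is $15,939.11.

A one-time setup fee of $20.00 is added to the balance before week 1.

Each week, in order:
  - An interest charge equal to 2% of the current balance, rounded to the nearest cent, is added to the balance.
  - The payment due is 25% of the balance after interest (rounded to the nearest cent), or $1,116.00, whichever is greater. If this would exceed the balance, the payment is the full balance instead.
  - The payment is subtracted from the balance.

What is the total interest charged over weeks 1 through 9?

$1,211.33

Week 1: opening $15,959.11; interest $319.18 → $16,278.29; payment $4,069.57; balance $12,208.72
Week 2: opening $12,208.72; interest $244.17 → $12,452.89; payment $3,113.22; balance $9,339.67
Week 3: opening $9,339.67; interest $186.79 → $9,526.46; payment $2,381.62; balance $7,144.84
Week 4: opening $7,144.84; interest $142.90 → $7,287.74; payment $1,821.94; balance $5,465.80
Week 5: opening $5,465.80; interest $109.32 → $5,575.12; payment $1,393.78; balance $4,181.34
Week 6: opening $4,181.34; interest $83.63 → $4,264.97; payment $1,116.00; balance $3,148.97
Week 7: opening $3,148.97; interest $62.98 → $3,211.95; payment $1,116.00; balance $2,095.95
Week 8: opening $2,095.95; interest $41.92 → $2,137.87; payment $1,116.00; balance $1,021.87
Week 9: opening $1,021.87; interest $20.44 → $1,042.31; payment $1,042.31; balance $0.00
Total interest: $319.18 + $244.17 + $186.79 + $142.90 + $109.32 + $83.63 + $62.98 + $41.92 + $20.44 = $1,211.33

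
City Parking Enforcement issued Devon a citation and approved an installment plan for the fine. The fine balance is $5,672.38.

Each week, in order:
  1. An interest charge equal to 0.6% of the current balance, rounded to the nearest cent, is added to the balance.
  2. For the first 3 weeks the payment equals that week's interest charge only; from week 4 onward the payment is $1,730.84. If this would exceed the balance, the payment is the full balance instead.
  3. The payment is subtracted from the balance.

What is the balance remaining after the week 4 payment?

$3,975.57

Week 1: $5,672.38 +$34.03 interest = $5,706.41; pay $34.03 → $5,672.38
Week 2: $5,672.38 +$34.03 interest = $5,706.41; pay $34.03 → $5,672.38
Week 3: $5,672.38 +$34.03 interest = $5,706.41; pay $34.03 → $5,672.38
Week 4: $5,672.38 +$34.03 interest = $5,706.41; pay $1,730.84 → $3,975.57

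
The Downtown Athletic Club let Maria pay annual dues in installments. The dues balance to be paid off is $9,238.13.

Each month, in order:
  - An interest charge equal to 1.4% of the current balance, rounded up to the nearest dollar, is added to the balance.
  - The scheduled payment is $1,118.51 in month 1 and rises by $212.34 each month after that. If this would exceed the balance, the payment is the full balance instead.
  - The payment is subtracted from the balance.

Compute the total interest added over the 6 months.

$508.00

Month 1: opening $9,238.13; interest $130.00 → $9,368.13; payment $1,118.51; balance $8,249.62
Month 2: opening $8,249.62; interest $116.00 → $8,365.62; payment $1,330.85; balance $7,034.77
Month 3: opening $7,034.77; interest $99.00 → $7,133.77; payment $1,543.19; balance $5,590.58
Month 4: opening $5,590.58; interest $79.00 → $5,669.58; payment $1,755.53; balance $3,914.05
Month 5: opening $3,914.05; interest $55.00 → $3,969.05; payment $1,967.87; balance $2,001.18
Month 6: opening $2,001.18; interest $29.00 → $2,030.18; payment $2,030.18; balance $0.00
Total interest: $130.00 + $116.00 + $99.00 + $79.00 + $55.00 + $29.00 = $508.00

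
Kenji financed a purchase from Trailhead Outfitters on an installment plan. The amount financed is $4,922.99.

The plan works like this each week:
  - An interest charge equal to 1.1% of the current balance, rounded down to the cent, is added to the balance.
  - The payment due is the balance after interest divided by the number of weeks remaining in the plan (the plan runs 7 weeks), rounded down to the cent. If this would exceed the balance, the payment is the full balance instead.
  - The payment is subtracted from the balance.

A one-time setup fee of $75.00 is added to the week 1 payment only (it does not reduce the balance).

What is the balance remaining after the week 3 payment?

Week 1: $4,922.99 +$54.15 interest = $4,977.14; pay $711.02 (+ $75.00 fee) → $4,266.12
Week 2: $4,266.12 +$46.92 interest = $4,313.04; pay $718.84 → $3,594.20
Week 3: $3,594.20 +$39.53 interest = $3,633.73; pay $726.74 → $2,906.99

$2,906.99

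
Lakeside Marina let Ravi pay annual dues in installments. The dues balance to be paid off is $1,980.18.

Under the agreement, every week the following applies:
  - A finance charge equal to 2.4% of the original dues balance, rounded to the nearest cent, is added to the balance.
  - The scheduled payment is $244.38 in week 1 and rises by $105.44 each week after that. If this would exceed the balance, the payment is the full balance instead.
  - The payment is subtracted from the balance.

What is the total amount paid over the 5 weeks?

$2,217.78

Week 1: opening $1,980.18; interest $47.52 → $2,027.70; payment $244.38; balance $1,783.32
Week 2: opening $1,783.32; interest $47.52 → $1,830.84; payment $349.82; balance $1,481.02
Week 3: opening $1,481.02; interest $47.52 → $1,528.54; payment $455.26; balance $1,073.28
Week 4: opening $1,073.28; interest $47.52 → $1,120.80; payment $560.70; balance $560.10
Week 5: opening $560.10; interest $47.52 → $607.62; payment $607.62; balance $0.00
Total paid: $2,217.78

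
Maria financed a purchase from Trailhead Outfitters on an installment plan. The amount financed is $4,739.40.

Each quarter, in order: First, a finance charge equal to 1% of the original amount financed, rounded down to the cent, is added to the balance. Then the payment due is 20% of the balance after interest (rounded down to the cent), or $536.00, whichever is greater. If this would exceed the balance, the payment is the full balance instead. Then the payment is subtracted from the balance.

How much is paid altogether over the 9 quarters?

# | Opening | Interest | Payment | End bal
1 | $4,739.40 | $47.39 | $957.35 | $3,829.44
2 | $3,829.44 | $47.39 | $775.36 | $3,101.47
3 | $3,101.47 | $47.39 | $629.77 | $2,519.09
4 | $2,519.09 | $47.39 | $536.00 | $2,030.48
5 | $2,030.48 | $47.39 | $536.00 | $1,541.87
6 | $1,541.87 | $47.39 | $536.00 | $1,053.26
7 | $1,053.26 | $47.39 | $536.00 | $564.65
8 | $564.65 | $47.39 | $536.00 | $76.04
9 | $76.04 | $47.39 | $123.43 | $0.00
Total paid: $5,165.91

$5,165.91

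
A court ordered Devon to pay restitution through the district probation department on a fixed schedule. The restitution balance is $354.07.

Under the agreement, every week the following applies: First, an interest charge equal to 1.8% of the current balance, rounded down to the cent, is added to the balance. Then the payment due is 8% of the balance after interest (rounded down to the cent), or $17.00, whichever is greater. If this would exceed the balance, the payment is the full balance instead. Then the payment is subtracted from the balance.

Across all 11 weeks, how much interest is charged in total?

$51.55

# | Opening | Interest | Payment | End bal
1 | $354.07 | $6.37 | $28.83 | $331.61
2 | $331.61 | $5.96 | $27.00 | $310.57
3 | $310.57 | $5.59 | $25.29 | $290.87
4 | $290.87 | $5.23 | $23.68 | $272.42
5 | $272.42 | $4.90 | $22.18 | $255.14
6 | $255.14 | $4.59 | $20.77 | $238.96
7 | $238.96 | $4.30 | $19.46 | $223.80
8 | $223.80 | $4.02 | $18.22 | $209.60
9 | $209.60 | $3.77 | $17.06 | $196.31
10 | $196.31 | $3.53 | $17.00 | $182.84
11 | $182.84 | $3.29 | $17.00 | $169.13
Total interest: $6.37 + $5.96 + $5.59 + $5.23 + $4.90 + $4.59 + $4.30 + $4.02 + $3.77 + $3.53 + $3.29 = $51.55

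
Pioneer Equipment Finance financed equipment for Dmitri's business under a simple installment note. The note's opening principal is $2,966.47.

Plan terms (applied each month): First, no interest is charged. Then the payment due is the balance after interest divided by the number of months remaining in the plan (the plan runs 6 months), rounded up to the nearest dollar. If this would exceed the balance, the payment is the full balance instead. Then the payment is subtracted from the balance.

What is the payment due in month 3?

Month 1: opening $2,966.47; payment $495.00; balance $2,471.47
Month 2: opening $2,471.47; payment $495.00; balance $1,976.47
Month 3: opening $1,976.47; payment $495.00; balance $1,481.47

$495.00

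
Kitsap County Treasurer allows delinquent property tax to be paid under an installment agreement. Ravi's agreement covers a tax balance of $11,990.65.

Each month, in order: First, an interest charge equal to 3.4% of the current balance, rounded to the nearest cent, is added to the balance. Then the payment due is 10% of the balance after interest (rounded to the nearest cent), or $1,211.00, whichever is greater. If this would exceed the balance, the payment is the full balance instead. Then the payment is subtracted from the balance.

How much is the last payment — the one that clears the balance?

Month 1: $11,990.65 +$407.68 interest = $12,398.33; pay $1,239.83 → $11,158.50
Month 2: $11,158.50 +$379.39 interest = $11,537.89; pay $1,211.00 → $10,326.89
Month 3: $10,326.89 +$351.11 interest = $10,678.00; pay $1,211.00 → $9,467.00
Month 4: $9,467.00 +$321.88 interest = $9,788.88; pay $1,211.00 → $8,577.88
Month 5: $8,577.88 +$291.65 interest = $8,869.53; pay $1,211.00 → $7,658.53
Month 6: $7,658.53 +$260.39 interest = $7,918.92; pay $1,211.00 → $6,707.92
Month 7: $6,707.92 +$228.07 interest = $6,935.99; pay $1,211.00 → $5,724.99
Month 8: $5,724.99 +$194.65 interest = $5,919.64; pay $1,211.00 → $4,708.64
Month 9: $4,708.64 +$160.09 interest = $4,868.73; pay $1,211.00 → $3,657.73
Month 10: $3,657.73 +$124.36 interest = $3,782.09; pay $1,211.00 → $2,571.09
Month 11: $2,571.09 +$87.42 interest = $2,658.51; pay $1,211.00 → $1,447.51
Month 12: $1,447.51 +$49.22 interest = $1,496.73; pay $1,211.00 → $285.73
Month 13: $285.73 +$9.71 interest = $295.44; pay $295.44 → $0.00

$295.44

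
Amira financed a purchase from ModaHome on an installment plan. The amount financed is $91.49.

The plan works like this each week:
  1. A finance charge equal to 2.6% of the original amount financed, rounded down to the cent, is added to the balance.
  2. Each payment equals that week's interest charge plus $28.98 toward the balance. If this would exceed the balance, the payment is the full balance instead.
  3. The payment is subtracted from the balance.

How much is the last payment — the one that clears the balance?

$6.92

Week 1: $91.49 +$2.37 interest = $93.86; pay $31.35 → $62.51
Week 2: $62.51 +$2.37 interest = $64.88; pay $31.35 → $33.53
Week 3: $33.53 +$2.37 interest = $35.90; pay $31.35 → $4.55
Week 4: $4.55 +$2.37 interest = $6.92; pay $6.92 → $0.00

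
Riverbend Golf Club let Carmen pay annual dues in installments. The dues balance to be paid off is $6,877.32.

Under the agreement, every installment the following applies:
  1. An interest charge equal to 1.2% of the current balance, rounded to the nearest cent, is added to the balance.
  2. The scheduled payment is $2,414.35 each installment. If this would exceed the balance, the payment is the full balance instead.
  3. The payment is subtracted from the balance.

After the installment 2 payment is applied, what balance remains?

Installment 1: opening $6,877.32; interest $82.53 → $6,959.85; payment $2,414.35; balance $4,545.50
Installment 2: opening $4,545.50; interest $54.55 → $4,600.05; payment $2,414.35; balance $2,185.70

$2,185.70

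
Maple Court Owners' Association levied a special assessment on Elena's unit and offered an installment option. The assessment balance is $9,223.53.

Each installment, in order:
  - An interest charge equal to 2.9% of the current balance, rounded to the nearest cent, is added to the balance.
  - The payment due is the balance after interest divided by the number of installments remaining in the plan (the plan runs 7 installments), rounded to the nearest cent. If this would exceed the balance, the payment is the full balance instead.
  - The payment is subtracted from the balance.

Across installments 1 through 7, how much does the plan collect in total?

$10,357.81

Installment 1: $9,223.53 +$267.48 interest = $9,491.01; pay $1,355.86 → $8,135.15
Installment 2: $8,135.15 +$235.92 interest = $8,371.07; pay $1,395.18 → $6,975.89
Installment 3: $6,975.89 +$202.30 interest = $7,178.19; pay $1,435.64 → $5,742.55
Installment 4: $5,742.55 +$166.53 interest = $5,909.08; pay $1,477.27 → $4,431.81
Installment 5: $4,431.81 +$128.52 interest = $4,560.33; pay $1,520.11 → $3,040.22
Installment 6: $3,040.22 +$88.17 interest = $3,128.39; pay $1,564.20 → $1,564.19
Installment 7: $1,564.19 +$45.36 interest = $1,609.55; pay $1,609.55 → $0.00
Total paid: $10,357.81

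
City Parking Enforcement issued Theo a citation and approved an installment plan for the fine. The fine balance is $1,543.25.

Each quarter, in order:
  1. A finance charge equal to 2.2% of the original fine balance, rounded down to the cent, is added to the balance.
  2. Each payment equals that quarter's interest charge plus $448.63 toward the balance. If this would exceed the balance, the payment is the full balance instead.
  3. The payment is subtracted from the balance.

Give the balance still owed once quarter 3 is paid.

$197.36

Quarter 1: opening $1,543.25; interest $33.95 → $1,577.20; payment $482.58; balance $1,094.62
Quarter 2: opening $1,094.62; interest $33.95 → $1,128.57; payment $482.58; balance $645.99
Quarter 3: opening $645.99; interest $33.95 → $679.94; payment $482.58; balance $197.36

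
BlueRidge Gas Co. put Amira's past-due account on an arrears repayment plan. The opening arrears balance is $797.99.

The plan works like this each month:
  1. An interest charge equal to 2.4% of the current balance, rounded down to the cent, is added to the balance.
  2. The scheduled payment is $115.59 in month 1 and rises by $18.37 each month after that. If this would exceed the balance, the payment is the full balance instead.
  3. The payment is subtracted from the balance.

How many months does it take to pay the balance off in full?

Month 1: opening $797.99; interest $19.15 → $817.14; payment $115.59; balance $701.55
Month 2: opening $701.55; interest $16.83 → $718.38; payment $133.96; balance $584.42
Month 3: opening $584.42; interest $14.02 → $598.44; payment $152.33; balance $446.11
Month 4: opening $446.11; interest $10.70 → $456.81; payment $170.70; balance $286.11
Month 5: opening $286.11; interest $6.86 → $292.97; payment $189.07; balance $103.90
Month 6: opening $103.90; interest $2.49 → $106.39; payment $106.39; balance $0.00
Balance reaches $0.00 in month 6.

6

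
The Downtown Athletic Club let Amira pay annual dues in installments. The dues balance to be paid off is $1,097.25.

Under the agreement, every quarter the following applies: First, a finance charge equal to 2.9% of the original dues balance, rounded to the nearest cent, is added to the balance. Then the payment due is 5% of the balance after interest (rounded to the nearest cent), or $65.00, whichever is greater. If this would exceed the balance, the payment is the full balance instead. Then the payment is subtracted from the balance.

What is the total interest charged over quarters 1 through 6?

$190.92

Quarter 1: $1,097.25 +$31.82 interest = $1,129.07; pay $65.00 → $1,064.07
Quarter 2: $1,064.07 +$31.82 interest = $1,095.89; pay $65.00 → $1,030.89
Quarter 3: $1,030.89 +$31.82 interest = $1,062.71; pay $65.00 → $997.71
Quarter 4: $997.71 +$31.82 interest = $1,029.53; pay $65.00 → $964.53
Quarter 5: $964.53 +$31.82 interest = $996.35; pay $65.00 → $931.35
Quarter 6: $931.35 +$31.82 interest = $963.17; pay $65.00 → $898.17
Total interest: $31.82 + $31.82 + $31.82 + $31.82 + $31.82 + $31.82 = $190.92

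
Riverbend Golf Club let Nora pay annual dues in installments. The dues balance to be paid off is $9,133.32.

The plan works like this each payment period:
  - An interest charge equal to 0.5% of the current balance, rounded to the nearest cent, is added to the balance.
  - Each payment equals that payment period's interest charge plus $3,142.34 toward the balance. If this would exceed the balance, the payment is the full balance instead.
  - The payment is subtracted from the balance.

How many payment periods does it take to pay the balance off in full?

Payment period 1: $9,133.32 +$45.67 interest = $9,178.99; pay $3,188.01 → $5,990.98
Payment period 2: $5,990.98 +$29.95 interest = $6,020.93; pay $3,172.29 → $2,848.64
Payment period 3: $2,848.64 +$14.24 interest = $2,862.88; pay $2,862.88 → $0.00
Balance reaches $0.00 in payment period 3.

3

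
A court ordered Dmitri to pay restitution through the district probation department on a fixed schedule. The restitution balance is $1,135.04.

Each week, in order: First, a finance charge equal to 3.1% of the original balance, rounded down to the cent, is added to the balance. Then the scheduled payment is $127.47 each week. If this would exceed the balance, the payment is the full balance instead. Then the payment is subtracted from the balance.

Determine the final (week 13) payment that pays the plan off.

Week 1: opening $1,135.04; interest $35.18 → $1,170.22; payment $127.47; balance $1,042.75
Week 2: opening $1,042.75; interest $35.18 → $1,077.93; payment $127.47; balance $950.46
Week 3: opening $950.46; interest $35.18 → $985.64; payment $127.47; balance $858.17
Week 4: opening $858.17; interest $35.18 → $893.35; payment $127.47; balance $765.88
Week 5: opening $765.88; interest $35.18 → $801.06; payment $127.47; balance $673.59
Week 6: opening $673.59; interest $35.18 → $708.77; payment $127.47; balance $581.30
Week 7: opening $581.30; interest $35.18 → $616.48; payment $127.47; balance $489.01
Week 8: opening $489.01; interest $35.18 → $524.19; payment $127.47; balance $396.72
Week 9: opening $396.72; interest $35.18 → $431.90; payment $127.47; balance $304.43
Week 10: opening $304.43; interest $35.18 → $339.61; payment $127.47; balance $212.14
Week 11: opening $212.14; interest $35.18 → $247.32; payment $127.47; balance $119.85
Week 12: opening $119.85; interest $35.18 → $155.03; payment $127.47; balance $27.56
Week 13: opening $27.56; interest $35.18 → $62.74; payment $62.74; balance $0.00

$62.74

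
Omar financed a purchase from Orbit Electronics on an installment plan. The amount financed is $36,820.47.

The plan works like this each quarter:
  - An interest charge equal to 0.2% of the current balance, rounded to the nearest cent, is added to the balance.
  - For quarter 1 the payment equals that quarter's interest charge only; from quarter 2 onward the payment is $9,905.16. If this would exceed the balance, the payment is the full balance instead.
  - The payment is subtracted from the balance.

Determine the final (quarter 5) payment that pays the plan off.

Quarter 1: opening $36,820.47; interest $73.64 → $36,894.11; payment $73.64; balance $36,820.47
Quarter 2: opening $36,820.47; interest $73.64 → $36,894.11; payment $9,905.16; balance $26,988.95
Quarter 3: opening $26,988.95; interest $53.98 → $27,042.93; payment $9,905.16; balance $17,137.77
Quarter 4: opening $17,137.77; interest $34.28 → $17,172.05; payment $9,905.16; balance $7,266.89
Quarter 5: opening $7,266.89; interest $14.53 → $7,281.42; payment $7,281.42; balance $0.00

$7,281.42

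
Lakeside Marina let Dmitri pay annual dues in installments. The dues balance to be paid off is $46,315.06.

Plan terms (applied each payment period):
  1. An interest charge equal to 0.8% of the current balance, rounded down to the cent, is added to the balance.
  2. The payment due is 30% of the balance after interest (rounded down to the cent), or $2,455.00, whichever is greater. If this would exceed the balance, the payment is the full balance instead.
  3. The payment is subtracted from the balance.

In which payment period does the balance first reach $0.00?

9

Payment period 1: opening $46,315.06; interest $370.52 → $46,685.58; payment $14,005.67; balance $32,679.91
Payment period 2: opening $32,679.91; interest $261.43 → $32,941.34; payment $9,882.40; balance $23,058.94
Payment period 3: opening $23,058.94; interest $184.47 → $23,243.41; payment $6,973.02; balance $16,270.39
Payment period 4: opening $16,270.39; interest $130.16 → $16,400.55; payment $4,920.16; balance $11,480.39
Payment period 5: opening $11,480.39; interest $91.84 → $11,572.23; payment $3,471.66; balance $8,100.57
Payment period 6: opening $8,100.57; interest $64.80 → $8,165.37; payment $2,455.00; balance $5,710.37
Payment period 7: opening $5,710.37; interest $45.68 → $5,756.05; payment $2,455.00; balance $3,301.05
Payment period 8: opening $3,301.05; interest $26.40 → $3,327.45; payment $2,455.00; balance $872.45
Payment period 9: opening $872.45; interest $6.97 → $879.42; payment $879.42; balance $0.00
Balance reaches $0.00 in payment period 9.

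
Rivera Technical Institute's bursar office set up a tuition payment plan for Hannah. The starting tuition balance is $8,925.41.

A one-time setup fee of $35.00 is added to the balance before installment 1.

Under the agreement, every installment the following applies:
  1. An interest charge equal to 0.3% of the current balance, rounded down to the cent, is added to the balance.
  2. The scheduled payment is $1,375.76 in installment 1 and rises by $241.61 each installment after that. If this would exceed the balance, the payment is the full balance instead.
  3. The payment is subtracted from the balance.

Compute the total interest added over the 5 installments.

$86.54

# | Opening | Interest | Payment | End bal
1 | $8,960.41 | $26.88 | $1,375.76 | $7,611.53
2 | $7,611.53 | $22.83 | $1,617.37 | $6,016.99
3 | $6,016.99 | $18.05 | $1,858.98 | $4,176.06
4 | $4,176.06 | $12.52 | $2,100.59 | $2,087.99
5 | $2,087.99 | $6.26 | $2,094.25 | $0.00
Total interest: $26.88 + $22.83 + $18.05 + $12.52 + $6.26 = $86.54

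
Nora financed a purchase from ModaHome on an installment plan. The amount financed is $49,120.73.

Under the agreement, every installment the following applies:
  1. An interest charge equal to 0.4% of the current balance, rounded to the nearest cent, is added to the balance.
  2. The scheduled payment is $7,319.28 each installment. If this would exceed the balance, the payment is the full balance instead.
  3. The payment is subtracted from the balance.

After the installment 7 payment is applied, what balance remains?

$0.00

Installment 1: opening $49,120.73; interest $196.48 → $49,317.21; payment $7,319.28; balance $41,997.93
Installment 2: opening $41,997.93; interest $167.99 → $42,165.92; payment $7,319.28; balance $34,846.64
Installment 3: opening $34,846.64; interest $139.39 → $34,986.03; payment $7,319.28; balance $27,666.75
Installment 4: opening $27,666.75; interest $110.67 → $27,777.42; payment $7,319.28; balance $20,458.14
Installment 5: opening $20,458.14; interest $81.83 → $20,539.97; payment $7,319.28; balance $13,220.69
Installment 6: opening $13,220.69; interest $52.88 → $13,273.57; payment $7,319.28; balance $5,954.29
Installment 7: opening $5,954.29; interest $23.82 → $5,978.11; payment $5,978.11; balance $0.00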